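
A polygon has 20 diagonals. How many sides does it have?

Using d = n(n - 3)/2, we solve 20 = n(n - 3)/2.
So n(n - 3) = 40.
Testing n = 8: 8 * 5 = 40 = 40. Correct.
The polygon has 8 sides.

8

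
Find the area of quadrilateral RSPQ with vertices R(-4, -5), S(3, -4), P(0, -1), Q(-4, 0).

The Shoelace formula works by pairing each vertex with the next (cycling back to the first).
For each pair, compute x_i*y_(i+1) - x_(i+1)*y_i:
  (-4*-4 - 3*-5) = 31
  (3*-1 - 0*-4) = -3
  (0*0 - -4*-1) = -4
  (-4*-5 - -4*0) = 20
Taking half the absolute value of the total: Area = (1/2)(44) = 22.

22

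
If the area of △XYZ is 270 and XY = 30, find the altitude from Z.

height = 2 * 270 / 30 = 18

18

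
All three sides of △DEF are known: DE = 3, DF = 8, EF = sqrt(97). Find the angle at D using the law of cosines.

By the inverse law of cosines: cos(D) = (DE² + DF² - EF²) / (2 × DE × DF)
cos(D) = (3² + 8² - (sqrt(97))²) / (2 × 3 × 8)
cos(D) = (9 + 64 - (97)) / 48
cos(D) = -1/2
D = arccos(-1/2) = 120°

120°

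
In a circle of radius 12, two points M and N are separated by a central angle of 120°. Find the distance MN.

Drop a perpendicular from the center to the chord, bisecting both the chord and the central angle.
Each half-chord = r sin(θ/2) = 12 sin(60°).
The full chord = 2 × 12 × sin(60°) = 12*sqrt(3).

12*sqrt(3)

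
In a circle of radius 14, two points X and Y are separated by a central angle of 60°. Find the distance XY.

Chord = 2(14) sin(30°) = 14

14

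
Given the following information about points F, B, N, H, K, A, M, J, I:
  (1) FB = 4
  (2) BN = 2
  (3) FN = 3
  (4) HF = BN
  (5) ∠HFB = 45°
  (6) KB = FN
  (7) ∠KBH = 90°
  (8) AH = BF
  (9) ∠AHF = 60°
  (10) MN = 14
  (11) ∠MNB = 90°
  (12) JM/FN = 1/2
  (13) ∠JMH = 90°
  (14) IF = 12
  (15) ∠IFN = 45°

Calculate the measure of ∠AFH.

From the given relations: HF = BN = 2; AH = BF = 4.
Step 1: By the law of cosines on triangle FHA: FA² = 2² + 4² − 2·2·4·cos(60°) = 12, so FA = 2·√3.
Step 2: By the inverse law of cosines on triangle AFH: cos(∠AFH) = ((2·√3)² + 2² − 4²) / (2·2·√3·2) = 0/13.86 = 0, so ∠AFH = 90°.

Therefore, the measure of angle ∠AFH = 90°.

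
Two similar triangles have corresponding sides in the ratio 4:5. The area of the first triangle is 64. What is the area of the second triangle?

The ratio of areas of similar triangles = (side ratio)^2.
Side ratio = 4:5, so area ratio = 16:25.
Area of the second triangle / Area of the first triangle = 25/16
Area of the second triangle = 64 * 25/16 = 100

100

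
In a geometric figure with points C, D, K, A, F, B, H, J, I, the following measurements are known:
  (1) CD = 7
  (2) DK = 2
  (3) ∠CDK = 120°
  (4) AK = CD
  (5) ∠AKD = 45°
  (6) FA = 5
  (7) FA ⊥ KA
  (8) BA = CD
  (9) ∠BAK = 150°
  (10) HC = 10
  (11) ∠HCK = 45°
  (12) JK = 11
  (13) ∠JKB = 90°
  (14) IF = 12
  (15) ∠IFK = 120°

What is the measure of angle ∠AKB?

From the given relations: AK = CD = 7; BA = CD = 7.
Step 1: By the law of cosines on triangle KAB: KB² = 7² + 7² − 2·7·7·cos(150°) = 182.87, so KB ≈ 13.52.
Step 2: By the inverse law of cosines on triangle AKB: cos(∠AKB) = (7² + 13.52² − 7²) / (2·7·13.52) = 182.87/189.32 = 0.9659, so ∠AKB = 15°.

Therefore, the measure of angle ∠AKB = 15°.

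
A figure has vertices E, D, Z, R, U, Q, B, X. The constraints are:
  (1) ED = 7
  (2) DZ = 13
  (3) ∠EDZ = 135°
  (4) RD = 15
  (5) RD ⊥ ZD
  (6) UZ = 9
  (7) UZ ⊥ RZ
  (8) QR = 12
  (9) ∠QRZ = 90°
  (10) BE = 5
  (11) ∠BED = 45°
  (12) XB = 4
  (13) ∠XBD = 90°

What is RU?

Step 1: By the law of cosines on triangle ZDR: ZR² = 13² + 15² − 2·13·15·cos(90°) = 394, so ZR ≈ 19.85.
Step 2: By the law of cosines on triangle RZU: RU² = 19.85² + 9² − 2·19.85·9·cos(90°) = 475, so RU = 5·√19.

Therefore, the length of RU = 5·√19.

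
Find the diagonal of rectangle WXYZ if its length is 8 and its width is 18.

A rectangle's diagonal splits it into two right triangles, with the diagonal as the hypotenuse.
By the Pythagorean theorem, d^2 = 8^2 + 18^2 = 388.
Therefore d = sqrt(388) = 2*sqrt(97).

2*sqrt(97)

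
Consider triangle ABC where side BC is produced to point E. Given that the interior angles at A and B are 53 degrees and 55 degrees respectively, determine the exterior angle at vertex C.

Exterior angle = 53 + 55 = 108 degrees (exterior angle theorem).

108 degrees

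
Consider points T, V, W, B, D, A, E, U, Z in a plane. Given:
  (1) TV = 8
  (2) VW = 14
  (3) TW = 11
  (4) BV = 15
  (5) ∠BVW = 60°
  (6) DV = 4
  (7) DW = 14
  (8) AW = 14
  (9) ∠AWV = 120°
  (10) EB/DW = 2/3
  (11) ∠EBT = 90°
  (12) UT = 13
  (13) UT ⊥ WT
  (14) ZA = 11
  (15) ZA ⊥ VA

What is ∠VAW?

Step 1: By the law of cosines on triangle AWV: AV² = 14² + 14² − 2·14·14·cos(120°) = 588, so AV = 14·√3.
Step 2: By the inverse law of cosines on triangle VAW: cos(∠VAW) = ((14·√3)² + 14² − 14²) / (2·14·√3·14) = 588/678.96 = 0.866, so ∠VAW = 30°.

Therefore, the measure of angle ∠VAW = 30°.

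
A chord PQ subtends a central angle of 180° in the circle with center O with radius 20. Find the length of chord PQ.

Chord = 2(20) sin(90°) = 40

40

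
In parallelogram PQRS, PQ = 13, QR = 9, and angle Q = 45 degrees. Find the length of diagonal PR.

Law of cosines: d^2 = 13^2 + 9^2 - 2(13)(9)cos(45°) = 250 - 117*sqrt(2), so d = sqrt(250 - 117*sqrt(2)).

sqrt(250 - 117*sqrt(2))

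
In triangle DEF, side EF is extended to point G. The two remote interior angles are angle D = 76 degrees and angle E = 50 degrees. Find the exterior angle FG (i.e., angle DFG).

By the exterior angle theorem, an exterior angle of a triangle equals the sum of the two remote interior angles.
Exterior angle = angle D + angle E
Exterior angle = 76 + 50 = 126 degrees

126 degrees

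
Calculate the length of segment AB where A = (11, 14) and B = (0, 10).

The horizontal distance is |0 - 11| = 11 and the vertical distance is |10 - 14| = 4.
By the Pythagorean theorem, d = sqrt(11^2 + 4^2) = sqrt(137).

sqrt(137)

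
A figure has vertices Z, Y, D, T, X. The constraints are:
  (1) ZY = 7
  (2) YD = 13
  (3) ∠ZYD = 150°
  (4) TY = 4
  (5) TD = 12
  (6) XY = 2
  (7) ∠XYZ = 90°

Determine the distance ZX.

Step 1: By the law of cosines on triangle ZYX: ZX² = 7² + 2² − 2·7·2·cos(90°) = 53, so ZX = √53.

Therefore, the length of ZX = √53.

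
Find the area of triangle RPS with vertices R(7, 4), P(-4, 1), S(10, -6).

Shoelace: Area = (1/2)|7(1--6) + -4(-6-4) + 10(4-1)| = (1/2)(119) = 119/2

119/2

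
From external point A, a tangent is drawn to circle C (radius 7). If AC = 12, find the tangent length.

tangent = √(d² - r²) = √(12² - 7²) = √(144 - 49) = √95 = sqrt(95)

sqrt(95)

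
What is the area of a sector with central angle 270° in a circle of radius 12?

Sector area = π(12²)(3/4) = 108*pi

108*pi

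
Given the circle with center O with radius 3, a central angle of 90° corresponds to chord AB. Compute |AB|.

Drop a perpendicular from the center to the chord, bisecting both the chord and the central angle.
Each half-chord = r sin(θ/2) = 3 sin(45°).
The full chord = 2 × 3 × sin(45°) = 3*sqrt(2).

3*sqrt(2)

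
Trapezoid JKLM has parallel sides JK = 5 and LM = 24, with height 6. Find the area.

Area = (5 + 24) * 6 / 2 = 174 / 2 = 87

87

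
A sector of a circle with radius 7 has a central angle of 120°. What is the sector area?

Sector area = π(7²)(1/3) = 49*pi/3

49*pi/3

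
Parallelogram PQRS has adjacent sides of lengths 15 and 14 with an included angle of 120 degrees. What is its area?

Area = 15 * 14 * sin(120°) = 210 * sqrt(3)/2 = 105*sqrt(3)

105*sqrt(3)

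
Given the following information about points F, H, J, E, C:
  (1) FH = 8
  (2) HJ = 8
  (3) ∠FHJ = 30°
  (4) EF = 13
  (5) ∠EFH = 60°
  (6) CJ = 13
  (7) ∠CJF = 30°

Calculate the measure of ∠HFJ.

Step 1: By the law of cosines on triangle FHJ: FJ² = 8² + 8² − 2·8·8·cos(30°) = 17.15, so FJ ≈ 4.14.
Step 2: By the inverse law of cosines on triangle HFJ: cos(∠HFJ) = (8² + 4.14² − 8²) / (2·8·4.14) = 17.15/66.26 = 0.2588, so ∠HFJ = 75°.

Therefore, the measure of angle ∠HFJ = 75°.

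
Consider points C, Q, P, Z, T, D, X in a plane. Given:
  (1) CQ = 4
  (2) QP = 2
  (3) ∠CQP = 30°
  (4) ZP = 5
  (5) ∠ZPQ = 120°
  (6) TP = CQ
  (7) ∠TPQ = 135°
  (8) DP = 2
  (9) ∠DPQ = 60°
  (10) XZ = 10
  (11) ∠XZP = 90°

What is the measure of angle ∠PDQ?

Step 1: By the law of cosines on triangle DPQ: DQ² = 2² + 2² − 2·2·2·cos(60°) = 4, so DQ = 2.
Step 2: By the inverse law of cosines on triangle PDQ: cos(∠PDQ) = (2² + 2² − 2²) / (2·2·2) = 4/8 = 0.5, so ∠PDQ = 60°.

Therefore, the measure of angle ∠PDQ = 60°.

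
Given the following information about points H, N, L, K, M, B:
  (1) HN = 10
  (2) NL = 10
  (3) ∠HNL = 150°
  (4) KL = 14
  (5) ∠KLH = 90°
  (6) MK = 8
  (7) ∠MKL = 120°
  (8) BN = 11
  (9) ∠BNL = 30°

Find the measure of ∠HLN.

Step 1: By the law of cosines on triangle LNH: LH² = 10² + 10² − 2·10·10·cos(150°) = 373.21, so LH ≈ 19.32.
Step 2: By the inverse law of cosines on triangle HLN: cos(∠HLN) = (19.32² + 10² − 10²) / (2·19.32·10) = 373.21/386.37 = 0.9659, so ∠HLN = 15°.

Therefore, the measure of angle ∠HLN = 15°.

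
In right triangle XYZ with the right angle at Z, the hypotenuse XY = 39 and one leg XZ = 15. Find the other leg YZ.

Rearranging the Pythagorean theorem to solve for the unknown leg:
leg^2 = hypotenuse^2 - known_leg^2 = 1521 - 225 = 1296
leg = sqrt(1296) = 36.

36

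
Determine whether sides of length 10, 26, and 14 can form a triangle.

The longest side is 26. The other two sides sum to 10 + 14 = 24.
Since 24 ≤ 26, the two shorter sides cannot reach around to close the triangle.

No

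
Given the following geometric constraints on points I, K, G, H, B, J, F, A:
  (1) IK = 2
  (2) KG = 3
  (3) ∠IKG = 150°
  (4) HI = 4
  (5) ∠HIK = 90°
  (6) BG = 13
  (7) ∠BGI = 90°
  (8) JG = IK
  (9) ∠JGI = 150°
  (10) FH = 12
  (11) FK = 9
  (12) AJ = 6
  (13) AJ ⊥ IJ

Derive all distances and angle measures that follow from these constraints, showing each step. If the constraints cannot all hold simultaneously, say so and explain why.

The constraints are consistent.

From the given relations:
  JG = IK = 2

Step 1: From IK = 2, KG = 3, and ∠IKG = 150°, by the law of cosines:
  IG² = IK² + KG² - 2·IK·KG·cos(150°) = 4 + 9 + 10.39 = 23.39
  IG ≈ 4.84

Step 2: From KI = 2, IH = 4, and ∠KIH = 90°, by the law of cosines:
  KH² = KI² + IH² - 2·KI·IH·cos(90°) = 4 + 16 - 0 = 20
  KH = 2·√5

Step 3: From IG = 4.84, GB = 13, and ∠IGB = 90°, by the law of cosines:
  IB² = IG² + GB² - 2·IG·GB·cos(90°) = 23.39 + 169 - 0 = 192.4
  IB ≈ 13.87

Step 4: From IG = 4.84, GJ = 2, and ∠IGJ = 150°, by the law of cosines:
  IJ² = IG² + GJ² - 2·IG·GJ·cos(150°) = 23.39 + 4 + 16.75 = 44.15
  IJ ≈ 6.64

Step 5: From IG = 4.84, IK = 2, GK = 3, by the inverse law of cosines:
  cos(∠GIK) = (IG² + IK² - GK²) / (2·IG·IK)
  ∠GIK = 18.07°

Step 6: From KF = 9, KH = 2·√5, FH = 12, by the inverse law of cosines:
  cos(∠FKH) = (KF² + KH² - FH²) / (2·KF·KH)
  ∠FKH = 122.29°

Step 7: From KH = 2·√5, KI = 2, HI = 4, by the inverse law of cosines:
  cos(∠HKI) = (KH² + KI² - HI²) / (2·KH·KI)
  ∠HKI = 63.43°

Step 8: From GI = 4.84, GK = 3, IK = 2, by the inverse law of cosines:
  cos(∠IGK) = (GI² + GK² - IK²) / (2·GI·GK)
  ∠IGK = 11.93°

Step 9: From HF = 12, HK = 2·√5, FK = 9, by the inverse law of cosines:
  cos(∠FHK) = (HF² + HK² - FK²) / (2·HF·HK)
  ∠FHK = 39.35°

Step 10: From HI = 4, HK = 2·√5, IK = 2, by the inverse law of cosines:
  cos(∠IHK) = (HI² + HK² - IK²) / (2·HI·HK)
  ∠IHK = 26.57°

Step 11: From FH = 12, FK = 9, HK = 2·√5, by the inverse law of cosines:
  cos(∠HFK) = (FH² + FK² - HK²) / (2·FH·FK)
  ∠HFK = 18.36°

Step 12: From IJ = 6.64, JA = 6, and ∠IJA = 90°, by the law of cosines:
  IA² = IJ² + JA² - 2·IJ·JA·cos(90°) = 44.15 + 36 - 0 = 80.15
  IA ≈ 8.95

Step 13: From IB = 13.87, IG = 4.84, BG = 13, by the inverse law of cosines:
  cos(∠BIG) = (IB² + IG² - BG²) / (2·IB·IG)
  ∠BIG = 69.59°

Step 14: From IG = 4.84, IJ = 6.64, GJ = 2, by the inverse law of cosines:
  cos(∠GIJ) = (IG² + IJ² - GJ²) / (2·IG·IJ)
  ∠GIJ = 8.66°

Step 15: From BG = 13, BI = 13.87, GI = 4.84, by the inverse law of cosines:
  cos(∠GBI) = (BG² + BI² - GI²) / (2·BG·BI)
  ∠GBI = 20.41°

Step 16: From JG = 2, JI = 6.64, GI = 4.84, by the inverse law of cosines:
  cos(∠GJI) = (JG² + JI² - GI²) / (2·JG·JI)
  ∠GJI = 21.34°

Step 17: From IA = 8.95, IJ = 6.64, AJ = 6, by the inverse law of cosines:
  cos(∠AIJ) = (IA² + IJ² - AJ²) / (2·IA·IJ)
  ∠AIJ = 42.08°

Step 18: From AI = 8.95, AJ = 6, IJ = 6.64, by the inverse law of cosines:
  cos(∠IAJ) = (AI² + AJ² - IJ²) / (2·AI·AJ)
  ∠IAJ = 47.92°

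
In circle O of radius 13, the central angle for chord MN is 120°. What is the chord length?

Drop a perpendicular from the center to the chord, bisecting both the chord and the central angle.
Each half-chord = r sin(θ/2) = 13 sin(60°).
The full chord = 2 × 13 × sin(60°) = 13*sqrt(3).

13*sqrt(3)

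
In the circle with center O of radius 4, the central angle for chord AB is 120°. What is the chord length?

Chord length = 2r sin(θ/2)
= 2 × 4 × sin(120°/2)
= 2 × 4 × sin(60°)
= 4*sqrt(3)

4*sqrt(3)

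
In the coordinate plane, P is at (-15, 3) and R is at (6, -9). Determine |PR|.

The horizontal distance is |6 - -15| = 21 and the vertical distance is |-9 - 3| = 12.
By the Pythagorean theorem, d = sqrt(21^2 + 12^2) = sqrt(585) = 3*sqrt(65).

3*sqrt(65)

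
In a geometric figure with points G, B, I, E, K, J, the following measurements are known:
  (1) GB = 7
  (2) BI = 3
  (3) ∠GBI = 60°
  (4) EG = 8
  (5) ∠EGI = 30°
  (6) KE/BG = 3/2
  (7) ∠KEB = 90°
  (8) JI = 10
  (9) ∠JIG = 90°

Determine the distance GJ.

Step 1: By the law of cosines on triangle GBI: GI² = 7² + 3² − 2·7·3·cos(60°) = 37, so GI = √37.
Step 2: By the law of cosines on triangle GIJ: GJ² = √37² + 10² − 2·√37·10·cos(90°) = 137, so GJ = √137.

Therefore, the length of GJ = √137.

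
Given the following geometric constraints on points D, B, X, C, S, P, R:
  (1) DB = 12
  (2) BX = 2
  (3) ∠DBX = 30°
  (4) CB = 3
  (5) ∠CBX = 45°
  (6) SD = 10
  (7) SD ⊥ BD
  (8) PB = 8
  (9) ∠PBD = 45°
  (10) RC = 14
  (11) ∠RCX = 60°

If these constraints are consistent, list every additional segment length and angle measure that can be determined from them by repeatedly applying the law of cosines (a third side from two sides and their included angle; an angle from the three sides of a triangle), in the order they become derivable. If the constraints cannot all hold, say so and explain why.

The constraints are consistent. Derivable facts, in order:
After 1 step:
- BS = 2·√61
- DP ≈ 8.5
- DX ≈ 10.32
- XC ≈ 2.12
After 2 steps:
- XR ≈ 13.07
- ∠BCX = 41.73°
- ∠BDP = 41.73°
- ∠BDX = 5.56°
- ∠BPD = 93.27°
- ∠BSD = 50.19°
- ∠BXC = 93.27°
- ∠BXD = 144.44°
- ∠DBS = 39.81°
After 3 steps:
- ∠CRX = 8.09°
- ∠CXR = 111.91°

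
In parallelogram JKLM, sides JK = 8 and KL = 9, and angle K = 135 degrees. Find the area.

The area of a parallelogram equals the product of two adjacent sides times the sine of the included angle.
This is because the height equals 9 * sin(135°) = 9*sqrt(2)/2.
Area = 8 * 9*sqrt(2)/2 = 36*sqrt(2)

36*sqrt(2)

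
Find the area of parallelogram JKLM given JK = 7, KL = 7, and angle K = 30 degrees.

The area of a parallelogram equals the product of two adjacent sides times the sine of the included angle.
This is because the height equals 7 * sin(30°) = 7/2.
Area = 7 * 7/2 = 49/2

49/2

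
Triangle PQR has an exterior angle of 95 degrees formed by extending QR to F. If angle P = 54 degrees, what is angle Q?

angle Q = 95 - 54 = 41 degrees (exterior angle theorem).

41 degrees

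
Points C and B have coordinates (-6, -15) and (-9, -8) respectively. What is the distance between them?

The horizontal distance is |-9 - -6| = 3 and the vertical distance is |-8 - -15| = 7.
By the Pythagorean theorem, d = sqrt(3^2 + 7^2) = sqrt(58).

sqrt(58)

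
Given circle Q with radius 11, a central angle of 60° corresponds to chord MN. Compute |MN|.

Chord length = 2r sin(θ/2)
= 2 × 11 × sin(60°/2)
= 2 × 11 × sin(30°)
= 11

11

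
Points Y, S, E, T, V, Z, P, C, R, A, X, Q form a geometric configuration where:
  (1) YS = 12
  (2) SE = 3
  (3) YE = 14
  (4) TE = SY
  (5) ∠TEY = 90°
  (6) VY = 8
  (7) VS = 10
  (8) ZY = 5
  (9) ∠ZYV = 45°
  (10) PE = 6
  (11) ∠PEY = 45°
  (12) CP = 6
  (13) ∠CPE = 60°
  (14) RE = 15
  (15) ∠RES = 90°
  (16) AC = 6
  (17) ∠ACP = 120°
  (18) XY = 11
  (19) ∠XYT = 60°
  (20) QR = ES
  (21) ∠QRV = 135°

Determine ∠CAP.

Step 1: By the law of cosines on triangle ACP: AP² = 6² + 6² − 2·6·6·cos(120°) = 108, so AP = 6·√3.
Step 2: By the inverse law of cosines on triangle CAP: cos(∠CAP) = (6² + (6·√3)² − 6²) / (2·6·6·√3) = 108/124.71 = 0.866, so ∠CAP = 30°.

Therefore, the measure of angle ∠CAP = 30°.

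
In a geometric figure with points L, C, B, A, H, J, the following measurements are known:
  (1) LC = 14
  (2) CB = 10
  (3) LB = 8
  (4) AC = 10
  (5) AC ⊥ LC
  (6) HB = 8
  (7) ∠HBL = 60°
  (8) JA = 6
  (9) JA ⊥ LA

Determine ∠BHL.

Step 1: By the law of cosines on triangle HBL: HL² = 8² + 8² − 2·8·8·cos(60°) = 64, so HL = 8.
Step 2: By the inverse law of cosines on triangle BHL: cos(∠BHL) = (8² + 8² − 8²) / (2·8·8) = 64/128 = 0.5, so ∠BHL = 60°.

Therefore, the measure of angle ∠BHL = 60°.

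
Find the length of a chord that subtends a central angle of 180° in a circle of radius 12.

Chord length = 2r sin(θ/2)
= 2 × 12 × sin(180°/2)
= 2 × 12 × sin(90°)
= 24

24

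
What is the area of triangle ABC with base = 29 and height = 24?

A triangle's area is half the area of a rectangle with the same base and height.
Area = (1/2) * 29 * 24 = 348.

348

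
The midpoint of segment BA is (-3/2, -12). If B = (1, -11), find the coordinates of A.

Using the midpoint formula: M = ((x1 + x2)/2, (y1 + y2)/2)
We know M = (-3/2, -12) and B = (1, -11)
For x: -3/2 = (1 + x2)/2, so x2 = 2*-3/2 - 1 = -4
For y: -12 = (-11 + y2)/2, so y2 = 2*-12 - -11 = -13
A = (-4, -13)

(-4, -13)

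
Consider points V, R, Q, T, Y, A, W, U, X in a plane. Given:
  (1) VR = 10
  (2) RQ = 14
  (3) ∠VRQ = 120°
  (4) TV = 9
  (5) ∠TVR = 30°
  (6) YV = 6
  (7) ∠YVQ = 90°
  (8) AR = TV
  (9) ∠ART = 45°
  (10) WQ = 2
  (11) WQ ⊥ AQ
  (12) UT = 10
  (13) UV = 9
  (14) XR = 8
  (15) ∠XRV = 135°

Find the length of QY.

Step 1: By the law of cosines on triangle VRQ: VQ² = 10² + 14² − 2·10·14·cos(120°) = 436, so VQ = 2·√109.
Step 2: By the law of cosines on triangle QVY: QY² = (2·√109)² + 6² − 2·2·√109·6·cos(90°) = 472, so QY = 2·√118.

Therefore, the length of QY = 2·√118.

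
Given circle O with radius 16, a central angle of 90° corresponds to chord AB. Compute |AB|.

Chord = 2(16) sin(45°) = 16*sqrt(2)

16*sqrt(2)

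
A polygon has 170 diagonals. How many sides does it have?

Using d = n(n - 3)/2, we solve 170 = n(n - 3)/2.
So n(n - 3) = 340.
Testing n = 20: 20 * 17 = 340 = 340. Correct.
The polygon has 20 sides.

20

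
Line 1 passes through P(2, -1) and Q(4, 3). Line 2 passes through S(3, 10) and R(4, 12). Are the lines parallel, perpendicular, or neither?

Slope of line 1: m1 = (3 - -1)/(4 - 2) = 4/2 = 2
Slope of line 2: m2 = (12 - 10)/(4 - 3) = 2/1 = 2
m1 = m2, so the lines are parallel.

Parallel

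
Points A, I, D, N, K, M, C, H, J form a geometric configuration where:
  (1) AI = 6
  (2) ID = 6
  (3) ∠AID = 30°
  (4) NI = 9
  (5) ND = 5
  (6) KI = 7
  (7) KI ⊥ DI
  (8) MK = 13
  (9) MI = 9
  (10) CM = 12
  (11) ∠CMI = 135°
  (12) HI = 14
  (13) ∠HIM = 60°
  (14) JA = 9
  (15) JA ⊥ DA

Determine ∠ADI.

Step 1: By the law of cosines on triangle DIA: DA² = 6² + 6² − 2·6·6·cos(30°) = 9.65, so DA ≈ 3.11.
Step 2: By the inverse law of cosines on triangle ADI: cos(∠ADI) = (3.11² + 6² − 6²) / (2·3.11·6) = 9.65/37.27 = 0.2588, so ∠ADI = 75°.

Therefore, the measure of angle ∠ADI = 75°.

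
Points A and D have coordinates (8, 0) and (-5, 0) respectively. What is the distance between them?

d = sqrt((-5 - 8)^2 + (0 - 0)^2)
d = sqrt(-13^2 + 0^2)
d = sqrt(169 + 0)
d = sqrt(169) = 13

13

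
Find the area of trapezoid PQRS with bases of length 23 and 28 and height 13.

Area = (23 + 28) * 13 / 2 = 663 / 2 = 663/2

663/2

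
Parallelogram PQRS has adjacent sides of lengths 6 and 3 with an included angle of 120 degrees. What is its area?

The area of a parallelogram equals the product of two adjacent sides times the sine of the included angle.
This is because the height equals 3 * sin(120°) = 3*sqrt(3)/2.
Area = 6 * 3*sqrt(3)/2 = 9*sqrt(3)

9*sqrt(3)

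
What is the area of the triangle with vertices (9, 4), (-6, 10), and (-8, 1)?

The Shoelace formula computes the area from vertex coordinates by summing cross products.
For vertices (9,4), (-6,10), (-8,1):
Signed sum = 9*10 - -6*4 + -6*1 - -8*10 + -8*4 - 9*1
= 114 + 74 + -41 = 147
Area = (1/2)|147| = 147/2.

147/2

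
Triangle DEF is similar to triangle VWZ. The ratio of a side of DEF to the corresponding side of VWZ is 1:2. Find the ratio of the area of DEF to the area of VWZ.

The ratio of areas of similar triangles equals the square of the side ratio.
Side ratio = 1:2
Area ratio = (1/2)^2 = 1/4 = 1:4

1:4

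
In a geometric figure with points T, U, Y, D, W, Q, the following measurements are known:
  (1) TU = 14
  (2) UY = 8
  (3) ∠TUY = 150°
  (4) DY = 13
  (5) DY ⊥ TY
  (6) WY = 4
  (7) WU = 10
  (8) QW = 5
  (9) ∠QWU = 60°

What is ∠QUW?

Step 1: By the law of cosines on triangle UWQ: UQ² = 10² + 5² − 2·10·5·cos(60°) = 75, so UQ = 5·√3.
Step 2: By the inverse law of cosines on triangle QUW: cos(∠QUW) = ((5·√3)² + 10² − 5²) / (2·5·√3·10) = 150/173.21 = 0.866, so ∠QUW = 30°.

Therefore, the measure of angle ∠QUW = 30°.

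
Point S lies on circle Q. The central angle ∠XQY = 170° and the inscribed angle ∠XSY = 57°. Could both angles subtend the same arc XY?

By the inscribed angle theorem, the inscribed angle for a central angle of 170° should be 170° / 2 = 85°.
The given inscribed angle is 57°, which does not equal 85°.
Therefore, no, they do not correspond to the same arc.

No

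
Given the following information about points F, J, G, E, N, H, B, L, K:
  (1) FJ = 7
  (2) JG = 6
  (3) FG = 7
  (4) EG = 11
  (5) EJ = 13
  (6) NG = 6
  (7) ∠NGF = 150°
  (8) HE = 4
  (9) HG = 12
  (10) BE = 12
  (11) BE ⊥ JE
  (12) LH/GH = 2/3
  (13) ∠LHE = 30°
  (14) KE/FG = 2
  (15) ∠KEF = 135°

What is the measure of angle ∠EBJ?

Step 1: By the law of cosines on triangle BEJ: BJ² = 12² + 13² − 2·12·13·cos(90°) = 313, so BJ ≈ 17.69.
Step 2: By the inverse law of cosines on triangle EBJ: cos(∠EBJ) = (12² + 17.69² − 13²) / (2·12·17.69) = 288/424.6 = 0.6783, so ∠EBJ = 47.29°.

Therefore, the measure of angle ∠EBJ = 47.29°.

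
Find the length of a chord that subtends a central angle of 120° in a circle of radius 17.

Drop a perpendicular from the center to the chord, bisecting both the chord and the central angle.
Each half-chord = r sin(θ/2) = 17 sin(60°).
The full chord = 2 × 17 × sin(60°) = 17*sqrt(3).

17*sqrt(3)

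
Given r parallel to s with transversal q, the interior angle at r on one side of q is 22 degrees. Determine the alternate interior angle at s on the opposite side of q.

Alternate interior angles are equal: 22 degrees.

22 degrees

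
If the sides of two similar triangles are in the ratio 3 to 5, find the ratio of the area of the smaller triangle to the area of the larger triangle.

The ratio of areas of similar triangles equals the square of the side ratio.
Side ratio = 3:5
Area ratio = (3/5)^2 = 9/25 = 9:25

9:25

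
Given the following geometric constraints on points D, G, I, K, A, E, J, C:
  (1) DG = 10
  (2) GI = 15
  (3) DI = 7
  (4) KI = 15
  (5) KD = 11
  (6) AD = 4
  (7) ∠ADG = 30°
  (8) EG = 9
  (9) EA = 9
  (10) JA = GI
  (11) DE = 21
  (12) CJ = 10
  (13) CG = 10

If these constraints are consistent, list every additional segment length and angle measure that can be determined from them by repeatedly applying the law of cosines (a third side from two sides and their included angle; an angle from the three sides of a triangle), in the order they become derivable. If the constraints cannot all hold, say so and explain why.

These constraints are not satisfiable: by the triangle inequality in triangle GDE, (1) DG = 10 and (8) EG = 9 force DE ≤ 10 + 9 = 19, but (11) says DE = 21. No planar figure meets all of them, so nothing further can be derived.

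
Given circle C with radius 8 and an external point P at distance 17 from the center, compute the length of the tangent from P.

Let T be the point of tangency. Then CT ⊥ PT (radius ⊥ tangent).
In right triangle CTP: CP² = CT² + PT²
17² = 8² + PT²
PT² = 225, PT = 15

15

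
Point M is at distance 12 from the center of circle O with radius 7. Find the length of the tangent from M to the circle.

tangent = √(d² - r²) = √(12² - 7²) = √(144 - 49) = √95 = sqrt(95)

sqrt(95)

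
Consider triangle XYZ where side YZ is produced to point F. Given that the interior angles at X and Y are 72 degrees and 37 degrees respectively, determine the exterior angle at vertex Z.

Exterior angle = 72 + 37 = 109 degrees (exterior angle theorem).

109 degrees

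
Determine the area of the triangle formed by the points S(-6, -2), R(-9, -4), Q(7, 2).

Shoelace: Area = (1/2)|-6(-4-2) + -9(2--2) + 7(-2--4)| = (1/2)(14) = 7

7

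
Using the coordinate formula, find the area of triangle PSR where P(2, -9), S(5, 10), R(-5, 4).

Using the Shoelace formula for a triangle:
Area = (1/2)|x0(y1 - y2) + x1(y2 - y0) + x2(y0 - y1)|
Area = (1/2)|2(10 - 4) + 5(4 - -9) + -5(-9 - 10)|
Area = (1/2)|12 + 65 + 95|
Area = (1/2)|172|
Area = (1/2)(172)
Area = 86

86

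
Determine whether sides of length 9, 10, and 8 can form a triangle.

Yes.
The triangle inequality requires that the sum of any two sides exceeds the third.
Here 8 + 9 = 17 > 10, so the condition is met.

Yes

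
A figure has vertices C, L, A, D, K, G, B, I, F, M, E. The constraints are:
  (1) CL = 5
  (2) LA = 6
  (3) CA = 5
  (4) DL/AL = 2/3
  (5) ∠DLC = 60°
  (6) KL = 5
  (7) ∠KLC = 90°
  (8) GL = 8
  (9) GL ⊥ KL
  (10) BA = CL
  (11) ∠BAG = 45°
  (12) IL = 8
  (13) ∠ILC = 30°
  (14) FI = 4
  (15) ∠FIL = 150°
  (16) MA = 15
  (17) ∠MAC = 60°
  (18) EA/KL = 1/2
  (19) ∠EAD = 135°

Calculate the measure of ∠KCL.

Step 1: By the law of cosines on triangle CLK: CK² = 5² + 5² − 2·5·5·cos(90°) = 50, so CK = 5·√2.
Step 2: By the inverse law of cosines on triangle KCL: cos(∠KCL) = ((5·√2)² + 5² − 5²) / (2·5·√2·5) = 50/70.71 = 0.7071, so ∠KCL = 45°.

Therefore, the measure of angle ∠KCL = 45°.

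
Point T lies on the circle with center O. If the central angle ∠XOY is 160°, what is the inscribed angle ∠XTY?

By the inscribed angle theorem, the inscribed angle is half the central angle.
Inscribed angle = 160° / 2 = 80°

80°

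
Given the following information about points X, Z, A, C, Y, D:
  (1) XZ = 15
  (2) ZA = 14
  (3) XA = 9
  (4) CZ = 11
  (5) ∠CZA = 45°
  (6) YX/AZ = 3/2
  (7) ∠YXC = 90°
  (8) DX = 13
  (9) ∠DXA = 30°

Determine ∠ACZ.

Step 1: By the law of cosines on triangle CZA: CA² = 11² + 14² − 2·11·14·cos(45°) = 99.21, so CA ≈ 9.96.
Step 2: By the inverse law of cosines on triangle ACZ: cos(∠ACZ) = (9.96² + 11² − 14²) / (2·9.96·11) = 24.21/219.13 = 0.1105, so ∠ACZ = 83.66°.

Therefore, the measure of angle ∠ACZ = 83.66°.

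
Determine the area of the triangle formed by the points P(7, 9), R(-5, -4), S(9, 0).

The Shoelace formula computes the area from vertex coordinates by summing cross products.
For vertices (7,9), (-5,-4), (9,0):
Signed sum = 7*-4 - -5*9 + -5*0 - 9*-4 + 9*9 - 7*0
= 17 + 36 + 81 = 134
Area = (1/2)|134| = 67.

67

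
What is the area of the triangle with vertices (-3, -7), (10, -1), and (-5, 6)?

Shoelace: Area = (1/2)|-3(-1-6) + 10(6--7) + -5(-7--1)| = (1/2)(181) = 181/2

181/2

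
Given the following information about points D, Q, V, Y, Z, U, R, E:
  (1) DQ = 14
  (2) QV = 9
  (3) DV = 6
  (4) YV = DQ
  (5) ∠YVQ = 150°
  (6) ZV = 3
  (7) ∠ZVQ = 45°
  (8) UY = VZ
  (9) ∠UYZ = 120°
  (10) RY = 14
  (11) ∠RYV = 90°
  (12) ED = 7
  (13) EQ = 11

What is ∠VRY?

From the given relations: YV = DQ = 14.
Step 1: By the law of cosines on triangle RYV: RV² = 14² + 14² − 2·14·14·cos(90°) = 392, so RV = 14·√2.
Step 2: By the inverse law of cosines on triangle VRY: cos(∠VRY) = ((14·√2)² + 14² − 14²) / (2·14·√2·14) = 392/554.37 = 0.7071, so ∠VRY = 45°.

Therefore, the measure of angle ∠VRY = 45°.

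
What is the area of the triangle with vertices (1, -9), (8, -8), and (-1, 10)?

The Shoelace formula computes the area from vertex coordinates by summing cross products.
For vertices (1,-9), (8,-8), (-1,10):
Signed sum = 1*-8 - 8*-9 + 8*10 - -1*-8 + -1*-9 - 1*10
= 64 + 72 + -1 = 135
Area = (1/2)|135| = 135/2.

135/2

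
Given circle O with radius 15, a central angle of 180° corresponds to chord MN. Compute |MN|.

Drop a perpendicular from the center to the chord, bisecting both the chord and the central angle.
Each half-chord = r sin(θ/2) = 15 sin(90°).
The full chord = 2 × 15 × sin(90°) = 30.

30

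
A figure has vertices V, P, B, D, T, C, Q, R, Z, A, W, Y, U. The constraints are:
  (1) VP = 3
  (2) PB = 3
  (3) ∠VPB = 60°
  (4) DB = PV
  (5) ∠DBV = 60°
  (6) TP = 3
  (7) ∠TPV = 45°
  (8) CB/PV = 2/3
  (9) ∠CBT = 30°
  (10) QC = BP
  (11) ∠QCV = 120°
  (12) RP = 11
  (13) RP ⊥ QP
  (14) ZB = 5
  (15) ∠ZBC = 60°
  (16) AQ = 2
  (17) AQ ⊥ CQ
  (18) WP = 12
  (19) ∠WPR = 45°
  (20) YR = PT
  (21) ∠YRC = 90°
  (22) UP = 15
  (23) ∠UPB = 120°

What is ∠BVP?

Step 1: By the law of cosines on triangle VPB: VB² = 3² + 3² − 2·3·3·cos(60°) = 9, so VB = 3.
Step 2: By the inverse law of cosines on triangle BVP: cos(∠BVP) = (3² + 3² − 3²) / (2·3·3) = 9/18 = 0.5, so ∠BVP = 60°.

Therefore, the measure of angle ∠BVP = 60°.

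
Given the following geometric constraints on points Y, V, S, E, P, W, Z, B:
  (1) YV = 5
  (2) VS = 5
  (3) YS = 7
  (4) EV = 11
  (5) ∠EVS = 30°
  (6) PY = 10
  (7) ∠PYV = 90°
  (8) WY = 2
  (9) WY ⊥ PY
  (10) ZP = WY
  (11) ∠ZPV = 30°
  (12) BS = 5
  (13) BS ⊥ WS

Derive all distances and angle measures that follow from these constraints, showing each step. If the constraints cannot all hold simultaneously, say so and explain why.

The constraints are consistent.

From the given relations:
  ZP = WY = 2

Step 1: From VY = 5, YP = 10, and ∠VYP = 90°, by the law of cosines:
  VP² = VY² + YP² - 2·VY·YP·cos(90°) = 25 + 100 - 0 = 125
  VP = 5·√5

Step 2: From SV = 5, VE = 11, and ∠SVE = 30°, by the law of cosines:
  SE² = SV² + VE² - 2·SV·VE·cos(30°) = 25 + 121 - 95.26 = 50.74
  SE ≈ 7.12

Step 3: From PY = 10, YW = 2, and ∠PYW = 90°, by the law of cosines:
  PW² = PY² + YW² - 2·PY·YW·cos(90°) = 100 + 4 - 0 = 104
  PW = 2·√26

Step 4: From YS = 7, YV = 5, SV = 5, by the inverse law of cosines:
  cos(∠SYV) = (YS² + YV² - SV²) / (2·YS·YV)
  ∠SYV = 45.57°

Step 5: From VS = 5, VY = 5, SY = 7, by the inverse law of cosines:
  cos(∠SVY) = (VS² + VY² - SY²) / (2·VS·VY)
  ∠SVY = 88.85°

Step 6: From SV = 5, SY = 7, VY = 5, by the inverse law of cosines:
  cos(∠VSY) = (SV² + SY² - VY²) / (2·SV·SY)
  ∠VSY = 45.57°

Step 7: From VP = 5·√5, PZ = 2, and ∠VPZ = 30°, by the law of cosines:
  VZ² = VP² + PZ² - 2·VP·PZ·cos(30°) = 125 + 4 - 38.73 = 90.27
  VZ ≈ 9.5

Step 8: From VP = 5·√5, VY = 5, PY = 10, by the inverse law of cosines:
  cos(∠PVY) = (VP² + VY² - PY²) / (2·VP·VY)
  ∠PVY = 63.43°

Step 9: From SE = 7.12, SV = 5, EV = 11, by the inverse law of cosines:
  cos(∠ESV) = (SE² + SV² - EV²) / (2·SE·SV)
  ∠ESV = 129.45°

Step 10: From ES = 7.12, EV = 11, SV = 5, by the inverse law of cosines:
  cos(∠SEV) = (ES² + EV² - SV²) / (2·ES·EV)
  ∠SEV = 20.55°

Step 11: From PV = 5·√5, PY = 10, VY = 5, by the inverse law of cosines:
  cos(∠VPY) = (PV² + PY² - VY²) / (2·PV·PY)
  ∠VPY = 26.57°

Step 12: From PW = 2·√26, PY = 10, WY = 2, by the inverse law of cosines:
  cos(∠WPY) = (PW² + PY² - WY²) / (2·PW·PY)
  ∠WPY = 11.31°

Step 13: From WP = 2·√26, WY = 2, PY = 10, by the inverse law of cosines:
  cos(∠PWY) = (WP² + WY² - PY²) / (2·WP·WY)
  ∠PWY = 78.69°

Step 14: From VP = 5·√5, VZ = 9.5, PZ = 2, by the inverse law of cosines:
  cos(∠PVZ) = (VP² + VZ² - PZ²) / (2·VP·VZ)
  ∠PVZ = 6.04°

Step 15: From ZP = 2, ZV = 9.5, PV = 5·√5, by the inverse law of cosines:
  cos(∠PZV) = (ZP² + ZV² - PV²) / (2·ZP·ZV)
  ∠PZV = 143.96°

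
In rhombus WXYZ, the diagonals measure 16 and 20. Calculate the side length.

In a rhombus, the diagonals bisect each other perpendicularly, creating four congruent right triangles.
Each triangle has legs 8 (half of 16) and 10 (half of 20).
The hypotenuse of each right triangle is a side of the rhombus:
side = sqrt(8^2 + 10^2) = sqrt(164) = 2*sqrt(41)

2*sqrt(41)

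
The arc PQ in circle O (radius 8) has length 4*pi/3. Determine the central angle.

Arc length L = 2πr × θ/360, so θ = 360L / (2πr).
θ = 360 × 4*pi/3 / (2π × 8)
θ = 30°
θ = 30°

30°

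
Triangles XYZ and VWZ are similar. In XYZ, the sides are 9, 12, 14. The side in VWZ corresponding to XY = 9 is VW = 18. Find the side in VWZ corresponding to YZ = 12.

Similar triangles have proportional sides. Setting up the proportion:
VW / XY = WZ / YZ
18 / 9 = WZ / 12
WZ = 12 * 18 / 9 = 24.

24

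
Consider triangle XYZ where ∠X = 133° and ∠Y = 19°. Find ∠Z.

Let angle Z = x. Then 133 + 19 + x = 180.
x = 180 - 152 = 28 degrees.

28 degrees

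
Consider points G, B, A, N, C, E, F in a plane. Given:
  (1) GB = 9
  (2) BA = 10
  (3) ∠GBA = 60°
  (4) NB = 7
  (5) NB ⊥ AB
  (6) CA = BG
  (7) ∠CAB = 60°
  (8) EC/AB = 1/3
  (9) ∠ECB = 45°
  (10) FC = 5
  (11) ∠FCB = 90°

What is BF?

From the given relations: CA = BG = 9.
Step 1: By the law of cosines on triangle BAC: BC² = 10² + 9² − 2·10·9·cos(60°) = 91, so BC = √91.
Step 2: By the law of cosines on triangle BCF: BF² = √91² + 5² − 2·√91·5·cos(90°) = 116, so BF = 2·√29.

Therefore, the length of BF = 2·√29.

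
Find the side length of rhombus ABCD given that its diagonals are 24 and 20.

Half-diagonals are 12 and 10. side = sqrt(12^2 + 10^2) = sqrt(244) = 2*sqrt(61)

2*sqrt(61)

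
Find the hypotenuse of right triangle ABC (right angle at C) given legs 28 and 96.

AB = sqrt(28^2 + 96^2) = sqrt(10000) = 100

100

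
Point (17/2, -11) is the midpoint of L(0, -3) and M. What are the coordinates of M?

Using the midpoint formula: M = ((x1 + x2)/2, (y1 + y2)/2)
We know M = (17/2, -11) and L = (0, -3)
For x: 17/2 = (0 + x2)/2, so x2 = 2*17/2 - 0 = 17
For y: -11 = (-3 + y2)/2, so y2 = 2*-11 - -3 = -19
M = (17, -19)

(17, -19)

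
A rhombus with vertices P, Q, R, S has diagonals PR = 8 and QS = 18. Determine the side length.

In a rhombus, the diagonals bisect each other perpendicularly, creating four congruent right triangles.
Each triangle has legs 4 (half of 8) and 9 (half of 18).
The hypotenuse of each right triangle is a side of the rhombus:
side = sqrt(4^2 + 9^2) = sqrt(97)

sqrt(97)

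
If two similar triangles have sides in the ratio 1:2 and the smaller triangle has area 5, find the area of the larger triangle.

For similar figures, the area ratio equals the square of the side ratio.
Side ratio (the smaller triangle to the larger triangle) = 1:2, so area ratio = 1^2:2^2 = 1:4.
If the area of the smaller triangle is 5, then the area of the larger triangle = 5 * (4/1) = 20.

20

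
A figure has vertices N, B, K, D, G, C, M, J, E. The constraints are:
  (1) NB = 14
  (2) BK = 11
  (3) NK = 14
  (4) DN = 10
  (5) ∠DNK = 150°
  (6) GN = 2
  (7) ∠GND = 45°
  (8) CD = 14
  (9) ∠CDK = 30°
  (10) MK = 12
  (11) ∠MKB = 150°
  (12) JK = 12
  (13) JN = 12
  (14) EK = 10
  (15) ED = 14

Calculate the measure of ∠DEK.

Step 1: By the law of cosines on triangle DNK: DK² = 10² + 14² − 2·10·14·cos(150°) = 538.49, so DK ≈ 23.21.
Step 2: By the inverse law of cosines on triangle DEK: cos(∠DEK) = (14² + 10² − 23.21²) / (2·14·10) = -242.49/280 = -0.866, so ∠DEK = 150°.

Therefore, the measure of angle ∠DEK = 150°.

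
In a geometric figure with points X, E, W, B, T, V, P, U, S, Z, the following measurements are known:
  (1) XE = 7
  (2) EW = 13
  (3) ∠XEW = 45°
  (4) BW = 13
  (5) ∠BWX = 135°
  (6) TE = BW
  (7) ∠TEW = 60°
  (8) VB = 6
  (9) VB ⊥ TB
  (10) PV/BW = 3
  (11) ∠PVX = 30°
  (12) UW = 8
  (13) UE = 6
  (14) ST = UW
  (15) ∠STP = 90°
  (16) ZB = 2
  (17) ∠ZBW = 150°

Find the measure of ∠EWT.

From the given relations: TE = BW = 13.
Step 1: By the law of cosines on triangle WET: WT² = 13² + 13² − 2·13·13·cos(60°) = 169, so WT = 13.
Step 2: By the inverse law of cosines on triangle EWT: cos(∠EWT) = (13² + 13² − 13²) / (2·13·13) = 169/338 = 0.5, so ∠EWT = 60°.

Therefore, the measure of angle ∠EWT = 60°.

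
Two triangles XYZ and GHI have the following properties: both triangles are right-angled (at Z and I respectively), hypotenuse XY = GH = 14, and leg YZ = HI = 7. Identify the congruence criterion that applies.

The given information provides:
both triangles are right-angled (at Z and I respectively), hypotenuse XY = GH = 14, and leg YZ = HI = 7
This matches the HL congruence theorem.
The hypotenuse and one leg of two right triangles are equal (Hypotenuse-Leg).

HL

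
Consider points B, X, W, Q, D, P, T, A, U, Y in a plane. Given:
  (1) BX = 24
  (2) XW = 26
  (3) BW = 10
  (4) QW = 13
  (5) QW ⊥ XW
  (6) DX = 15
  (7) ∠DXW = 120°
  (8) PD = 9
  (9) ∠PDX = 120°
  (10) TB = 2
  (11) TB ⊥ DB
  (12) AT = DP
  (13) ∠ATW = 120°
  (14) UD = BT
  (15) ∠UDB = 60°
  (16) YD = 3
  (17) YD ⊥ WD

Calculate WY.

Step 1: By the law of cosines on triangle DXW: DW² = 15² + 26² − 2·15·26·cos(120°) = 1291, so DW ≈ 35.93.
Step 2: By the law of cosines on triangle WDY: WY² = 35.93² + 3² − 2·35.93·3·cos(90°) = 1300, so WY = 10·√13.

Therefore, the length of WY = 10·√13.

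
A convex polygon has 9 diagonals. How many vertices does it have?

Using d = n(n - 3)/2, we solve 9 = n(n - 3)/2.
So n(n - 3) = 18.
Testing n = 6: 6 * 3 = 18 = 18. Correct.
The polygon has 6 sides.

6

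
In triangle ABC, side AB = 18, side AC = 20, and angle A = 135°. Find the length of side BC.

When two sides and the included angle are known, the law of cosines gives the third side.
c^2 = a^2 + b^2 - 2ab cos(C) generalizes the Pythagorean theorem to non-right triangles.
Here: BC^2 = 324 + 400 - 720*(-sqrt(2)/2) = 360*sqrt(2) + 724
BC = 2*sqrt(90*sqrt(2) + 181)

2*sqrt(90*sqrt(2) + 181)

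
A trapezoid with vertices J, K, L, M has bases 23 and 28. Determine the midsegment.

midsegment = (23 + 28) / 2 = 51 / 2 = 51/2

51/2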